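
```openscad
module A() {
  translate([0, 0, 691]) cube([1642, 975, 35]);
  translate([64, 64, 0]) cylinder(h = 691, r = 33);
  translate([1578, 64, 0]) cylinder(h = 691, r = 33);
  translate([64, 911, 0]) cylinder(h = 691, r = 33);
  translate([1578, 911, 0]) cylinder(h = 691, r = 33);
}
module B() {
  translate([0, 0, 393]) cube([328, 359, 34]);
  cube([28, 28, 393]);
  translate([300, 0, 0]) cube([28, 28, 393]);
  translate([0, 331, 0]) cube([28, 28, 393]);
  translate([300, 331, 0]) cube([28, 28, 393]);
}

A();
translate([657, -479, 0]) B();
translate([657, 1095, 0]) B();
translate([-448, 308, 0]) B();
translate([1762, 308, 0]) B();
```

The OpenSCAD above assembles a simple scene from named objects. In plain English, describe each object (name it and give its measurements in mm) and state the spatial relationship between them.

A is a table: top 1642 mm (x) × 975 mm (y), 35 mm thick, upper face at z = 726 mm, on four round legs of 66 mm diameter, each leg's bounding box inset 31 mm from the nearest pair of top edges, running from z = 0 to the bottom of the top.

B is a simple wooden stool: a rectangular seat 328 mm (x) by 359 mm (y), 34 mm thick, top face at z = 427 mm, on four square legs, each 28×28 mm in cross-section. The legs rest on z = 0, each flush with a corner of the seat.

Four stools sit around the table at the −y, +y, −x, +x sides.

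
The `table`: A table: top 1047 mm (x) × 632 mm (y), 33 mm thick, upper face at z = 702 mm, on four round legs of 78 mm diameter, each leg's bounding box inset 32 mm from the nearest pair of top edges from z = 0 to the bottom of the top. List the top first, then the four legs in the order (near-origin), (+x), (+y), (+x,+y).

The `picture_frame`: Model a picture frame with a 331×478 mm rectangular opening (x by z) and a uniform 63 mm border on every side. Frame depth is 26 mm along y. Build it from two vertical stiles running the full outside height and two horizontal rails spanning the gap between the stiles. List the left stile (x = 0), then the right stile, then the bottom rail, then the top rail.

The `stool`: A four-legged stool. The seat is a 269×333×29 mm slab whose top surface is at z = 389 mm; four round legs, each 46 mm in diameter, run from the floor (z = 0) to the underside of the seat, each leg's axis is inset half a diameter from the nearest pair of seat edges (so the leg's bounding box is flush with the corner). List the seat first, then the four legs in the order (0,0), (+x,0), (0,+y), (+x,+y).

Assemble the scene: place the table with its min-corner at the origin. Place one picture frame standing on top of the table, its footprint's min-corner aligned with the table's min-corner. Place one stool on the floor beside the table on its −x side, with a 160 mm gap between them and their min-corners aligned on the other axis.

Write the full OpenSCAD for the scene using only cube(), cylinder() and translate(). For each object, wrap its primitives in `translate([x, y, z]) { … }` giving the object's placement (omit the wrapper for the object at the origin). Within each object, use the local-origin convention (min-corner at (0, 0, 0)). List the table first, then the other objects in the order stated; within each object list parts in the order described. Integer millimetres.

translate([0, 0, 669]) cube([1047, 632, 33]);
translate([71, 71, 0]) cylinder(h = 669, r = 39);
translate([976, 71, 0]) cylinder(h = 669, r = 39);
translate([71, 561, 0]) cylinder(h = 669, r = 39);
translate([976, 561, 0]) cylinder(h = 669, r = 39);
translate([0, 0, 702]) {
  cube([63, 26, 604]);
  translate([394, 0, 0]) cube([63, 26, 604]);
  translate([63, 0, 0]) cube([331, 26, 63]);
  translate([63, 0, 541]) cube([331, 26, 63]);
}
translate([-429, 0, 0]) {
  translate([0, 0, 360]) cube([269, 333, 29]);
  translate([23, 23, 0]) cylinder(h = 360, r = 23);
  translate([246, 23, 0]) cylinder(h = 360, r = 23);
  translate([23, 310, 0]) cylinder(h = 360, r = 23);
  translate([246, 310, 0]) cylinder(h = 360, r = 23);
}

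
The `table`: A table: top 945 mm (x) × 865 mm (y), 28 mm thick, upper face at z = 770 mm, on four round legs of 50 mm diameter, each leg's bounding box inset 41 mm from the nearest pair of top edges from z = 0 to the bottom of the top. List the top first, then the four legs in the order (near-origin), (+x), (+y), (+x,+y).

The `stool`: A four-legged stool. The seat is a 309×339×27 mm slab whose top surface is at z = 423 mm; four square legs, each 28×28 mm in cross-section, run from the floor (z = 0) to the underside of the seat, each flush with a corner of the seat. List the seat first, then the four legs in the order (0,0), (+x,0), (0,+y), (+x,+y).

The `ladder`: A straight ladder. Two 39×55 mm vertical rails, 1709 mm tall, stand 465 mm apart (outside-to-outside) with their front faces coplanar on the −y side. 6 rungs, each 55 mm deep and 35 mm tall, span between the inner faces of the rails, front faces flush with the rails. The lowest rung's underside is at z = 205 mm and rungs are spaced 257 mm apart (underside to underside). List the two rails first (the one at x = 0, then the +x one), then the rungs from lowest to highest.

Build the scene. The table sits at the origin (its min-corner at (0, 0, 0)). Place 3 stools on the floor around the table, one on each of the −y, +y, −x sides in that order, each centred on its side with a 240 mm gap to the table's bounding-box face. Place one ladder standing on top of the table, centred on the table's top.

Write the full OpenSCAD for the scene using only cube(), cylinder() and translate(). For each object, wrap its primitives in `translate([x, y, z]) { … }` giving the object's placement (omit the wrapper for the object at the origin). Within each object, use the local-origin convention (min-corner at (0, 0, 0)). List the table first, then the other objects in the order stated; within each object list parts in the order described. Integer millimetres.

translate([0, 0, 742]) cube([945, 865, 28]);
translate([66, 66, 0]) cylinder(h = 742, r = 25);
translate([879, 66, 0]) cylinder(h = 742, r = 25);
translate([66, 799, 0]) cylinder(h = 742, r = 25);
translate([879, 799, 0]) cylinder(h = 742, r = 25);
translate([318, -579, 0]) {
  translate([0, 0, 396]) cube([309, 339, 27]);
  cube([28, 28, 396]);
  translate([281, 0, 0]) cube([28, 28, 396]);
  translate([0, 311, 0]) cube([28, 28, 396]);
  translate([281, 311, 0]) cube([28, 28, 396]);
}
translate([318, 1105, 0]) {
  translate([0, 0, 396]) cube([309, 339, 27]);
  cube([28, 28, 396]);
  translate([281, 0, 0]) cube([28, 28, 396]);
  translate([0, 311, 0]) cube([28, 28, 396]);
  translate([281, 311, 0]) cube([28, 28, 396]);
}
translate([-549, 263, 0]) {
  translate([0, 0, 396]) cube([309, 339, 27]);
  cube([28, 28, 396]);
  translate([281, 0, 0]) cube([28, 28, 396]);
  translate([0, 311, 0]) cube([28, 28, 396]);
  translate([281, 311, 0]) cube([28, 28, 396]);
}
translate([240, 405, 770]) {
  cube([39, 55, 1709]);
  translate([426, 0, 0]) cube([39, 55, 1709]);
  translate([39, 0, 205]) cube([387, 55, 35]);
  translate([39, 0, 462]) cube([387, 55, 35]);
  translate([39, 0, 719]) cube([387, 55, 35]);
  translate([39, 0, 976]) cube([387, 55, 35]);
  translate([39, 0, 1233]) cube([387, 55, 35]);
  translate([39, 0, 1490]) cube([387, 55, 35]);
}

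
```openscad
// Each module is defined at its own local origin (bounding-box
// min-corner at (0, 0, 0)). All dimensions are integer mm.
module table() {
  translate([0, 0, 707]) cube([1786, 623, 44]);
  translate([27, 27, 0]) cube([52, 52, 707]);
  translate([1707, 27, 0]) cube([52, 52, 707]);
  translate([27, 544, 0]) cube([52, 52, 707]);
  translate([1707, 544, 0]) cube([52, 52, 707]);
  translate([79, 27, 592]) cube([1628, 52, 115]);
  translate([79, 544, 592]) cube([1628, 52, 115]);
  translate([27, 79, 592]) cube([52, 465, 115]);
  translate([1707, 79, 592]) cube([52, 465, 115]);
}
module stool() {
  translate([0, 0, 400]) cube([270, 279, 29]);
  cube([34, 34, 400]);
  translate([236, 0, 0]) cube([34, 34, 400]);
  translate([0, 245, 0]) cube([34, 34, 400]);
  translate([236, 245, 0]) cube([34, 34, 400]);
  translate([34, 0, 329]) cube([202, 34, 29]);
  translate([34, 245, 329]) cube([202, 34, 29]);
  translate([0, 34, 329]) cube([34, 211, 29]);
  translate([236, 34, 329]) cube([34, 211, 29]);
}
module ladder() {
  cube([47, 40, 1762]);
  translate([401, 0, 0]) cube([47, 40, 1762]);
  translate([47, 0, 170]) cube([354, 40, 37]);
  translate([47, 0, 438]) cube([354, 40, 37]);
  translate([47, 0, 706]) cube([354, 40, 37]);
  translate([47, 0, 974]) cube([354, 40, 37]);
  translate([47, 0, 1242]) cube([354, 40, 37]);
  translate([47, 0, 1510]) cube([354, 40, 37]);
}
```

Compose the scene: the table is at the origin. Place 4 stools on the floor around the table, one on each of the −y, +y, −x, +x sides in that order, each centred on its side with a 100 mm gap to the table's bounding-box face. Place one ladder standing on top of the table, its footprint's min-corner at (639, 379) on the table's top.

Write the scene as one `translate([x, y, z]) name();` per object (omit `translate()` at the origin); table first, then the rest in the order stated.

table();
translate([758, -379, 0]) stool();
translate([758, 723, 0]) stool();
translate([-370, 172, 0]) stool();
translate([1886, 172, 0]) stool();
translate([639, 379, 751]) ladder();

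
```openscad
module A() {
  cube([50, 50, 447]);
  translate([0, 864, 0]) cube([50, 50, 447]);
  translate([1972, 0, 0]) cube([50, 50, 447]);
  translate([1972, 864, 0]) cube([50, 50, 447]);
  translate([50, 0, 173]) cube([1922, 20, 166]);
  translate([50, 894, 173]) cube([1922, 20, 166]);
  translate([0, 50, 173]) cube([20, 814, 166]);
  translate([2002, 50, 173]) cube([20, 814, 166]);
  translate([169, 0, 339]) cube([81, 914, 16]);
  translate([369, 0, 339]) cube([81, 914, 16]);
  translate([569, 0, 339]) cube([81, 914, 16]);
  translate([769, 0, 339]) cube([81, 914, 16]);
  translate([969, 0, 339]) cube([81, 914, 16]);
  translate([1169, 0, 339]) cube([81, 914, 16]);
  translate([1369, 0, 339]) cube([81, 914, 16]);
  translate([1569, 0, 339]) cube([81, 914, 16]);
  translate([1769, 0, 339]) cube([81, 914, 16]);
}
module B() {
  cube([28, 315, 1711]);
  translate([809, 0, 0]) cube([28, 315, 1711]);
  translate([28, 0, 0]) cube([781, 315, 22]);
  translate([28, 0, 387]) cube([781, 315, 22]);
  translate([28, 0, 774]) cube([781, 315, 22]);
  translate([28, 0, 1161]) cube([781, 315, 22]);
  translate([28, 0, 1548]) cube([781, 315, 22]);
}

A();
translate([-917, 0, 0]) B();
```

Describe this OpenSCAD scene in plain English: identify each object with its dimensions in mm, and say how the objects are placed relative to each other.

A is a bed frame 2022 mm long (x) by 914 mm wide (y). Four 50×50 mm corner posts, 447 mm tall, at the corners of the footprint. Four rails of 20 mm thickness and 166 mm height run between adjacent posts with their undersides at z = 173 mm, their outer faces flush with the outside of the frame (the two x-running rails run between the posts' inner faces; the two y-running rails run between the posts' inner faces). 9 slats, each 81 mm wide (x) and 16 mm thick, lie across the top of the two x-running rails, running the full 914 mm width of the frame in y; the slats are evenly spaced along x between the inner faces of the end posts with equal gaps (rounded down to the nearest mm) at the −x end and between each pair — any rounding remainder accumulates at the +x end.

B is a bookshelf 837 mm wide overall, 315 mm deep and 1711 mm tall. The two sides are 28 mm thick vertical panels. 5 horizontal shelves of 22 mm thickness span between the inner faces of the sides; the lowest shelf sits on the floor and shelves are stacked with a clear vertical gap of 365 mm between each pair.

The bookshelf is on the floor beside the bed frame on its −x side.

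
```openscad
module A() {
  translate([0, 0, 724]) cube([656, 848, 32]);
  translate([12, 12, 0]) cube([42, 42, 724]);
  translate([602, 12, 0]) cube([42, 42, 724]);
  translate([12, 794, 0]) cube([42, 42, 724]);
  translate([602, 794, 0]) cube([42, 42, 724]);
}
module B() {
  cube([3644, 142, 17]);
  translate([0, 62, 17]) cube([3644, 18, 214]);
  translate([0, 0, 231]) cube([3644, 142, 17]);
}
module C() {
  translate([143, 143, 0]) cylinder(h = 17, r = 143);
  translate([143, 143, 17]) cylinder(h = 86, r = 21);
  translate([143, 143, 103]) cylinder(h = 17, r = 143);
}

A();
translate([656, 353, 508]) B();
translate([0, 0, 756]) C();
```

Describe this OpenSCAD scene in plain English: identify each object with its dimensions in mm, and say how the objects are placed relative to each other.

A is a table: top 656 mm (x) × 848 mm (y), 32 mm thick, upper face at z = 756 mm, on four 42×42 mm square legs, each inset 12 mm from the nearest pair of top edges, running from z = 0 to the bottom of the top.

B is an I-beam lying along x, 3644 mm long. Overall section height 248 mm. Two flanges 142 mm wide (y) and 17 mm thick, one on the floor and one at the top; a web 18 mm thick runs between them, centred on the flange width.

C is a spool: two coaxial disc flanges of radius 143 mm and thickness 17 mm, joined by a core cylinder of radius 21 mm and height 86 mm. The lower flange rests on z = 0 and the three cylinders share a vertical axis.

The I-beam is beside the table with their tops flush at z = 756. The spool is on top of the table.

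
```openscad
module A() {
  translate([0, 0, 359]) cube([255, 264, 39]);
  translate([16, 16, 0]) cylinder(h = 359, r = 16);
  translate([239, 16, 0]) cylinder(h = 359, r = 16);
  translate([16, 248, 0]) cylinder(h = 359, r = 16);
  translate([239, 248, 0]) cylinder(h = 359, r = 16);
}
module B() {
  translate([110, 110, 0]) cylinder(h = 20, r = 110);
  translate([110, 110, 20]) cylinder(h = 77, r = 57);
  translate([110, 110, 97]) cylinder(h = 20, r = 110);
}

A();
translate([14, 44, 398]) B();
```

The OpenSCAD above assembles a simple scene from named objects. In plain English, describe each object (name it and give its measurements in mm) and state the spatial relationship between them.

A is a four-legged stool. The seat is 255×264 mm, 39 mm thick, top at z = 398 mm. It stands on four round legs, each 32 mm in diameter, from z = 0 to the seat underside, each leg's axis is inset half a diameter from the nearest pair of seat edges (so the leg's bounding box is flush with the corner).

B is a spool: two coaxial disc flanges of radius 110 mm and thickness 20 mm, joined by a core cylinder of radius 57 mm and height 77 mm. The lower flange rests on z = 0 and the three cylinders share a vertical axis.

The spool is on top of the stool.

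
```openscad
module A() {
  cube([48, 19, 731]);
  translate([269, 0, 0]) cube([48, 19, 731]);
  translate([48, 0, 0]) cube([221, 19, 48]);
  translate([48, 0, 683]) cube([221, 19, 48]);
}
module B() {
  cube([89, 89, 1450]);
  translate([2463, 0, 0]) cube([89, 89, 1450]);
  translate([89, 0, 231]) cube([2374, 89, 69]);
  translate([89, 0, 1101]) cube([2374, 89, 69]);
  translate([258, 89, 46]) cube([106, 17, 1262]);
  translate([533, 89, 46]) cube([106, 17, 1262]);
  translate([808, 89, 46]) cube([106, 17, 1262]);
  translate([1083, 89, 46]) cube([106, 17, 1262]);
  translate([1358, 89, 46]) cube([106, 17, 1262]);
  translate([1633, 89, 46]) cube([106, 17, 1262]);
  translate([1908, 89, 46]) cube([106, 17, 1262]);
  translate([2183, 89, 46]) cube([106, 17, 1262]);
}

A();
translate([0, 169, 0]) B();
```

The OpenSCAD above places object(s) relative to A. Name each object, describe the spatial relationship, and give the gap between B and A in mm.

A is a picture frame. B is a fence section. The fence section is on the floor beside the picture frame on its +y side. The gap between the fence section and the picture frame is 150 mm.

The fence section's nearest face is 150 mm from the picture frame's +y face.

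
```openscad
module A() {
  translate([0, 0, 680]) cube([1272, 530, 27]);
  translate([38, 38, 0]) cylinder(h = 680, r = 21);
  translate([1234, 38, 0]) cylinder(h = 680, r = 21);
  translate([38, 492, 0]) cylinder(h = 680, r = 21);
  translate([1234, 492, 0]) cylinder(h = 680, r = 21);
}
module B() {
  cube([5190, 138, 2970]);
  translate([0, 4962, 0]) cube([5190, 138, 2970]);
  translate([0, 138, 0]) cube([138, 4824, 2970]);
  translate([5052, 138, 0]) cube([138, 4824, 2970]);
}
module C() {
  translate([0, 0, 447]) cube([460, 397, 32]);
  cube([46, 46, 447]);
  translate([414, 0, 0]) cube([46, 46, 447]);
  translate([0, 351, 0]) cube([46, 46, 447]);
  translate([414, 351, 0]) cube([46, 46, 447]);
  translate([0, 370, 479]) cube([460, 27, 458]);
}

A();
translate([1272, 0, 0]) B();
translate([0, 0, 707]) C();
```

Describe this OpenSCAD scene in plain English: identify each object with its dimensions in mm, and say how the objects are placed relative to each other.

A is a table with a 1272×530 mm rectangular top, 27 mm thick, top surface at z = 707 mm, supported by four round legs of 42 mm diameter, each leg's bounding box inset 17 mm from the nearest pair of top edges, running from the floor.

B is a box-shaped house frame (walls only): outside footprint 5190×5100 mm, wall height 2970 mm, wall thickness 138 mm. The two y-facing walls run the full x-width; the two x-facing walls fit between the inner faces of the y-facing walls.

C is a chair. The seat is a 460×397×32 mm slab with its top at z = 479 mm, on four 46×46 mm corner legs (flush with the seat edges, standing on z = 0). A flat backrest 27 mm thick, 458 mm tall, spans the full seat width and rises from the seat top along its +y edge, rear face flush with the rear of the seat.

The house frame is against the table's +x side, with their −y faces flush. The chair is on top of the table.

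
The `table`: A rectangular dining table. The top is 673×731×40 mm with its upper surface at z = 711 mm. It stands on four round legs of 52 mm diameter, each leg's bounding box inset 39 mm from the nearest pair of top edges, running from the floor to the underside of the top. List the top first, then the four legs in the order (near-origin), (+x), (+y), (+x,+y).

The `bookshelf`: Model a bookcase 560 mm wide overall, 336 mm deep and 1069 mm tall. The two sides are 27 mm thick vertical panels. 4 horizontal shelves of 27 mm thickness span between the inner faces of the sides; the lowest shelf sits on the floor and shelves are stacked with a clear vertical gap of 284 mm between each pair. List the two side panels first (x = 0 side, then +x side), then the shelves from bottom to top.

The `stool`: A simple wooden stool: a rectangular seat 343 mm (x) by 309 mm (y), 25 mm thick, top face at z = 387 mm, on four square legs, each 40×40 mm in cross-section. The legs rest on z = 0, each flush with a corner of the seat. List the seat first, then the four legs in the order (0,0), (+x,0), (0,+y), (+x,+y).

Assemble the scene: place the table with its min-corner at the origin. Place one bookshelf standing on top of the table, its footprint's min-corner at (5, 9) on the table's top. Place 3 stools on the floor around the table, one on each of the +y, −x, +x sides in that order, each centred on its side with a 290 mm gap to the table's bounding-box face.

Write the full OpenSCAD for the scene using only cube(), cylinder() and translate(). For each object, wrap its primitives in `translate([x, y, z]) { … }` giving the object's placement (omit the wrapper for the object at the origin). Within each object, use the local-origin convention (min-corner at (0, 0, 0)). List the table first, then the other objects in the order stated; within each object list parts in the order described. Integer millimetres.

translate([0, 0, 671]) cube([673, 731, 40]);
translate([65, 65, 0]) cylinder(h = 671, r = 26);
translate([608, 65, 0]) cylinder(h = 671, r = 26);
translate([65, 666, 0]) cylinder(h = 671, r = 26);
translate([608, 666, 0]) cylinder(h = 671, r = 26);
translate([5, 9, 711]) {
  cube([27, 336, 1069]);
  translate([533, 0, 0]) cube([27, 336, 1069]);
  translate([27, 0, 0]) cube([506, 336, 27]);
  translate([27, 0, 311]) cube([506, 336, 27]);
  translate([27, 0, 622]) cube([506, 336, 27]);
  translate([27, 0, 933]) cube([506, 336, 27]);
}
translate([165, 1021, 0]) {
  translate([0, 0, 362]) cube([343, 309, 25]);
  cube([40, 40, 362]);
  translate([303, 0, 0]) cube([40, 40, 362]);
  translate([0, 269, 0]) cube([40, 40, 362]);
  translate([303, 269, 0]) cube([40, 40, 362]);
}
translate([-633, 211, 0]) {
  translate([0, 0, 362]) cube([343, 309, 25]);
  cube([40, 40, 362]);
  translate([303, 0, 0]) cube([40, 40, 362]);
  translate([0, 269, 0]) cube([40, 40, 362]);
  translate([303, 269, 0]) cube([40, 40, 362]);
}
translate([963, 211, 0]) {
  translate([0, 0, 362]) cube([343, 309, 25]);
  cube([40, 40, 362]);
  translate([303, 0, 0]) cube([40, 40, 362]);
  translate([0, 269, 0]) cube([40, 40, 362]);
  translate([303, 269, 0]) cube([40, 40, 362]);
}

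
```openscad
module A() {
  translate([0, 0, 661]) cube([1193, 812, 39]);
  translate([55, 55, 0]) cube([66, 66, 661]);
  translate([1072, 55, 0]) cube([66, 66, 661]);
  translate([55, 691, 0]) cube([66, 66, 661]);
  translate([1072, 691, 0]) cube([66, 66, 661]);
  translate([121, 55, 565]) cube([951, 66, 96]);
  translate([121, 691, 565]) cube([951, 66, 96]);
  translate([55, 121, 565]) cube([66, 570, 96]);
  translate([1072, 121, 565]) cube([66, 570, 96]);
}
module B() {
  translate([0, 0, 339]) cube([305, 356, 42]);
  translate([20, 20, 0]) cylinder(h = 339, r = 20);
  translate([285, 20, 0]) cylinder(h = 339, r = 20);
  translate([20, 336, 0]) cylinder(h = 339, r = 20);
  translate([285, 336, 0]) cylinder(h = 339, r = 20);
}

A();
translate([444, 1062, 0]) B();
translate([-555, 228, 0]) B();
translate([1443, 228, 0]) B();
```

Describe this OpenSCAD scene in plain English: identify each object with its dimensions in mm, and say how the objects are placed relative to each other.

A is a table with a 1193×812 mm rectangular top, 39 mm thick, top surface at z = 700 mm, supported by four 66×66 mm square legs, each inset 55 mm from the nearest pair of top edges, running from the floor. Four apron rails, 66 mm thick and 96 mm tall, run between adjacent legs with their top edges flush with the underside of the top and their outer faces flush with the legs' outer faces.

B is a four-legged stool. The seat is a 305×356×42 mm slab whose top surface is at z = 381 mm; four round legs, each 40 mm in diameter, run from the floor (z = 0) to the underside of the seat, each leg's axis is inset half a diameter from the nearest pair of seat edges (so the leg's bounding box is flush with the corner).

Three stools sit around the table at the +y, −x, +x sides.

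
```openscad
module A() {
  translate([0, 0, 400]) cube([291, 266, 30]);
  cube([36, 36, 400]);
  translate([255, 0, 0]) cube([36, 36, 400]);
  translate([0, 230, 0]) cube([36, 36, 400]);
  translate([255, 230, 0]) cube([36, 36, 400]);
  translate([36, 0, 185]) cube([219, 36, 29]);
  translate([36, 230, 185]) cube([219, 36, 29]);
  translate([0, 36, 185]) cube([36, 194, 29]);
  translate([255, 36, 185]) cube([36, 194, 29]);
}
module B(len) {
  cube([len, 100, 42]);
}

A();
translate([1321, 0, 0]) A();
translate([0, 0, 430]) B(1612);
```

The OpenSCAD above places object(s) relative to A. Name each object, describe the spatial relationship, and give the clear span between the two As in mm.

A is a stool. B is a beam. A beam spans the tops of two stools. The clear span between the two stools is 1030 mm.

Second stool starts at x = 1321; first ends at x = 291; clear span = 1321 − 291 = 1030 mm.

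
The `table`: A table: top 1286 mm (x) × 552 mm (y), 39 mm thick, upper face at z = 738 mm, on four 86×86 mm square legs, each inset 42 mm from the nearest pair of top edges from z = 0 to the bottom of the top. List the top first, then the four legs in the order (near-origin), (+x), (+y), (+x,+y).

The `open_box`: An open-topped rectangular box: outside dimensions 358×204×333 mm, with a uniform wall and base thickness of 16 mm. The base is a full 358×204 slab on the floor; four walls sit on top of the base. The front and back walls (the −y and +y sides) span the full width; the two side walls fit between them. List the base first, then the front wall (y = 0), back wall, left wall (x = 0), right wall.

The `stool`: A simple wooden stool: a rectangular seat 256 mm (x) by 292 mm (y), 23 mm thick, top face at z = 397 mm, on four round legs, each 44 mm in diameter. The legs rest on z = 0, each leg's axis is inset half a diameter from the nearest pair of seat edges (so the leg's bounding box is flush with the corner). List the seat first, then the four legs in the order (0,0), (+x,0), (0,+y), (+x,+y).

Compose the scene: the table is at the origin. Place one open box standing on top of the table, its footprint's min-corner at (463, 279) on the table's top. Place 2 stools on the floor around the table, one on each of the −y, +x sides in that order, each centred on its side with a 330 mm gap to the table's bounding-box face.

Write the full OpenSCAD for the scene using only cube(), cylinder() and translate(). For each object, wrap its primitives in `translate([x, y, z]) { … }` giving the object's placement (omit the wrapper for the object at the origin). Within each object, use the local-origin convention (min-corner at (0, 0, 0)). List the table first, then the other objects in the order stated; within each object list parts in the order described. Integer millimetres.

translate([0, 0, 699]) cube([1286, 552, 39]);
translate([42, 42, 0]) cube([86, 86, 699]);
translate([1158, 42, 0]) cube([86, 86, 699]);
translate([42, 424, 0]) cube([86, 86, 699]);
translate([1158, 424, 0]) cube([86, 86, 699]);
translate([463, 279, 738]) {
  cube([358, 204, 16]);
  translate([0, 0, 16]) cube([358, 16, 317]);
  translate([0, 188, 16]) cube([358, 16, 317]);
  translate([0, 16, 16]) cube([16, 172, 317]);
  translate([342, 16, 16]) cube([16, 172, 317]);
}
translate([515, -622, 0]) {
  translate([0, 0, 374]) cube([256, 292, 23]);
  translate([22, 22, 0]) cylinder(h = 374, r = 22);
  translate([234, 22, 0]) cylinder(h = 374, r = 22);
  translate([22, 270, 0]) cylinder(h = 374, r = 22);
  translate([234, 270, 0]) cylinder(h = 374, r = 22);
}
translate([1616, 130, 0]) {
  translate([0, 0, 374]) cube([256, 292, 23]);
  translate([22, 22, 0]) cylinder(h = 374, r = 22);
  translate([234, 22, 0]) cylinder(h = 374, r = 22);
  translate([22, 270, 0]) cylinder(h = 374, r = 22);
  translate([234, 270, 0]) cylinder(h = 374, r = 22);
}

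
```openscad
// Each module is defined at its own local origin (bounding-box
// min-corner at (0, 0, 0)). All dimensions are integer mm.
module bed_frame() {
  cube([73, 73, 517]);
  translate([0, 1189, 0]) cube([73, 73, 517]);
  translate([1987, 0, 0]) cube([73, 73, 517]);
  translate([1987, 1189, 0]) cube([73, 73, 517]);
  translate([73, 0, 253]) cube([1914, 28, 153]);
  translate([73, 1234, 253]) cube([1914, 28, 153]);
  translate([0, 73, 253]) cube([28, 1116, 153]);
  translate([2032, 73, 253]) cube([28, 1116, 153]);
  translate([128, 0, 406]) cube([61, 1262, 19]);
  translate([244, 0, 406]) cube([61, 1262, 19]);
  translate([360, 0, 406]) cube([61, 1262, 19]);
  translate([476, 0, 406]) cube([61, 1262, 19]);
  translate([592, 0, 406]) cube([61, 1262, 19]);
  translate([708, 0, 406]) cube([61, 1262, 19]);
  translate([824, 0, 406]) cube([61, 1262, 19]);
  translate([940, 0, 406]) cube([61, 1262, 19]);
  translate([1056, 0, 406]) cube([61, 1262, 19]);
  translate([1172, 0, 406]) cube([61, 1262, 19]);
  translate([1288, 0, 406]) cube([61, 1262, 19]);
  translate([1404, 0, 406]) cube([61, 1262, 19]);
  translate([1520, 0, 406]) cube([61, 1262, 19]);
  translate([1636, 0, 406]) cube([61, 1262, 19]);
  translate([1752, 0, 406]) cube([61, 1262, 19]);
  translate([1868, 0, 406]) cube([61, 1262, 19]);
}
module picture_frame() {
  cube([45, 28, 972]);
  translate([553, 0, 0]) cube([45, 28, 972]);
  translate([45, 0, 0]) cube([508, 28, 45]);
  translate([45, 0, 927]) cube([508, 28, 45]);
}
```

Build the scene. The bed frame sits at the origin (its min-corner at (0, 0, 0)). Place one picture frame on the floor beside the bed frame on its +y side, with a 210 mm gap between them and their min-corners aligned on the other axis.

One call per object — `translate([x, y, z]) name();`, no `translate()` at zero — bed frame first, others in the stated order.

bed_frame();
translate([0, 1472, 0]) picture_frame();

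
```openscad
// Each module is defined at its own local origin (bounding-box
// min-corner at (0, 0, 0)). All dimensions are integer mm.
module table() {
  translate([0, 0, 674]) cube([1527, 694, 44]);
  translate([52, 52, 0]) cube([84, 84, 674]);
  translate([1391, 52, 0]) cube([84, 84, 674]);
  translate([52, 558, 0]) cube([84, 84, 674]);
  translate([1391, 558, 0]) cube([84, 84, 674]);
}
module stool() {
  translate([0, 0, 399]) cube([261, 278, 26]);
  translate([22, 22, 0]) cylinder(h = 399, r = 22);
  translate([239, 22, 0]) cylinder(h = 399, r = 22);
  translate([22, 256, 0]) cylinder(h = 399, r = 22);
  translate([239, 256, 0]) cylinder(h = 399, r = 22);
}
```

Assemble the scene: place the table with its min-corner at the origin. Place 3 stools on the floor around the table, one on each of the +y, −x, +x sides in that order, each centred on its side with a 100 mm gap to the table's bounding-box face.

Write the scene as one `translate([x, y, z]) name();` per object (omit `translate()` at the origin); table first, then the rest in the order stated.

table();
translate([633, 794, 0]) stool();
translate([-361, 208, 0]) stool();
translate([1627, 208, 0]) stool();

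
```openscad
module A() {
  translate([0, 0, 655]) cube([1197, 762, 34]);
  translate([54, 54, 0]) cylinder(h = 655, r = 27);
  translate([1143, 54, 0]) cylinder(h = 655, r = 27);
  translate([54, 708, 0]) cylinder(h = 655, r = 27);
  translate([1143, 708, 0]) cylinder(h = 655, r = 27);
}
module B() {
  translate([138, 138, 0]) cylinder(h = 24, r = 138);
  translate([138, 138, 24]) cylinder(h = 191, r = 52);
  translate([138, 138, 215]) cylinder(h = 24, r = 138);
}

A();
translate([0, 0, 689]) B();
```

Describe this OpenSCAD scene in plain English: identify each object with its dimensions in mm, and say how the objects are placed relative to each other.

A is a table: top 1197 mm (x) × 762 mm (y), 34 mm thick, upper face at z = 689 mm, on four round legs of 54 mm diameter, each leg's bounding box inset 27 mm from the nearest pair of top edges, running from z = 0 to the bottom of the top.

B is a spool: two coaxial disc flanges of radius 138 mm and thickness 24 mm, joined by a core cylinder of radius 52 mm and height 191 mm. The lower flange rests on z = 0 and the three cylinders share a vertical axis.

The spool is on top of the table.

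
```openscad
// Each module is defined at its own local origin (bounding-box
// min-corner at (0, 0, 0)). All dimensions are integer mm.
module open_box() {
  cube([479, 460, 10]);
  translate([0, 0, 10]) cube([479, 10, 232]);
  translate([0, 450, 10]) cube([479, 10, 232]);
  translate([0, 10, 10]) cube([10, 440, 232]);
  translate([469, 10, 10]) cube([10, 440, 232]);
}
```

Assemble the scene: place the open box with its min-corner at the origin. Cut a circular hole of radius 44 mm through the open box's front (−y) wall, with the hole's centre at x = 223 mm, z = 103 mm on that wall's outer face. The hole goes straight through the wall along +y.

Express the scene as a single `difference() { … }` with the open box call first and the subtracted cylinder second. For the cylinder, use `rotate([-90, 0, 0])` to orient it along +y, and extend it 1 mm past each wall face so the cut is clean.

difference() {
  open_box();
  translate([223, -1, 103]) rotate([-90, 0, 0]) cylinder(h = 12, r = 44);
}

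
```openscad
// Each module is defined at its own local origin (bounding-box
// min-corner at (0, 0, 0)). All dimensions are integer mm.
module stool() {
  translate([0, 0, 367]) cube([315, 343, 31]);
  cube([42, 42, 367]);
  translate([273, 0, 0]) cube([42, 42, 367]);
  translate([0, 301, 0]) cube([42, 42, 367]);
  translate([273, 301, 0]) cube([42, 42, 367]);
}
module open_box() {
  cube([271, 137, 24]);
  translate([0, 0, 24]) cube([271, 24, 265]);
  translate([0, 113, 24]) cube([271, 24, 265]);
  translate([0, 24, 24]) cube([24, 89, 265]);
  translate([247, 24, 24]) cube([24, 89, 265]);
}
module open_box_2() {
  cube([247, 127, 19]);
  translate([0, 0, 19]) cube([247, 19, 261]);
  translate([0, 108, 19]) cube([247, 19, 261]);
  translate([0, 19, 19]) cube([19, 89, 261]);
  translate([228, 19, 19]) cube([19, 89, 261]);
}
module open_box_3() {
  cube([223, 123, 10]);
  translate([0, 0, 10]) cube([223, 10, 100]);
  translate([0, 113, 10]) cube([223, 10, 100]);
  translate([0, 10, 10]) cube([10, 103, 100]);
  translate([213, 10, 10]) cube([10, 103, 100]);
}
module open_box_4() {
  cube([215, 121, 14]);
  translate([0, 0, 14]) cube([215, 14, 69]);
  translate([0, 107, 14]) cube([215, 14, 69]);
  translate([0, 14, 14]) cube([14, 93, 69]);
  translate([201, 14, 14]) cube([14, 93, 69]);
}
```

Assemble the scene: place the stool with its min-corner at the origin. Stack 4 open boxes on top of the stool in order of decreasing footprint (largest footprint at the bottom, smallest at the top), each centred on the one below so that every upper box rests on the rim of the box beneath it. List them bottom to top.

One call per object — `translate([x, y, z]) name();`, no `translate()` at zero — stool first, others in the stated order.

stool();
translate([22, 103, 398]) open_box();
translate([34, 108, 687]) open_box_2();
translate([46, 110, 967]) open_box_3();
translate([50, 111, 1077]) open_box_4();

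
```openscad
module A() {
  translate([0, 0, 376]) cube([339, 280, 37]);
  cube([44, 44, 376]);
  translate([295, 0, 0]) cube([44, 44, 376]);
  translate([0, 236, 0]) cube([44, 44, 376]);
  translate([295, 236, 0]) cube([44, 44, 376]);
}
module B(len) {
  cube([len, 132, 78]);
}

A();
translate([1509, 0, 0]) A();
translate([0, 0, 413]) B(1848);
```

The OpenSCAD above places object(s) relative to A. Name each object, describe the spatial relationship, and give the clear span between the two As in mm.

Second stool starts at x = 1509; first ends at x = 339; clear span = 1509 − 339 = 1170 mm.

A is a stool. B is a beam. A beam spans the tops of two stools. The clear span between the two stools is 1170 mm.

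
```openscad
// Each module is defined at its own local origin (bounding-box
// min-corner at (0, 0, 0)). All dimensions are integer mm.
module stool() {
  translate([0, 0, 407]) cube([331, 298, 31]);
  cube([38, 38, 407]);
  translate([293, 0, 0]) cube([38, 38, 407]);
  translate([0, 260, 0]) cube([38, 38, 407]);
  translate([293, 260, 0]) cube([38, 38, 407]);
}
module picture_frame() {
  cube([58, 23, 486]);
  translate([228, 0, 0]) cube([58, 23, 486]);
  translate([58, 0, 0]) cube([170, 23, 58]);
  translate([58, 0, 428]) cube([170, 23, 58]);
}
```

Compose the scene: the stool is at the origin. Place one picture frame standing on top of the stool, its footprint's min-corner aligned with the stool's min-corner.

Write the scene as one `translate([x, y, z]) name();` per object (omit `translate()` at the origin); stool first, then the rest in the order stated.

stool();
translate([0, 0, 438]) picture_frame();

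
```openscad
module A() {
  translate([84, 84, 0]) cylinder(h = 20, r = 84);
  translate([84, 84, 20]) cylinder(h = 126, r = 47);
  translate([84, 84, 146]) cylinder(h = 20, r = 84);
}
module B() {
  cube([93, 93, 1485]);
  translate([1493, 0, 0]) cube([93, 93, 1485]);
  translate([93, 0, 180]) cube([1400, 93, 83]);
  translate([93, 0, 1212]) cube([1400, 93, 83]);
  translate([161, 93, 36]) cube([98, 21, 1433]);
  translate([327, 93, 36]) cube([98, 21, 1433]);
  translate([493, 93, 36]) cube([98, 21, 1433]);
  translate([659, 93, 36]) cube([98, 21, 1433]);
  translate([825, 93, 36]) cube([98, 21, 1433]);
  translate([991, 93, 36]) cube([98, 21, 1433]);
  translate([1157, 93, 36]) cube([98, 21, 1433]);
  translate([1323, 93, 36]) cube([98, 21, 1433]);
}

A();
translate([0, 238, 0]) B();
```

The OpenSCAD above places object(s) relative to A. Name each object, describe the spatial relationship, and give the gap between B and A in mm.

The fence section's nearest face is 70 mm from the spool's +y face.

A is a spool. B is a fence section. The fence section is on the floor beside the spool on its +y side. The gap between the fence section and the spool is 70 mm.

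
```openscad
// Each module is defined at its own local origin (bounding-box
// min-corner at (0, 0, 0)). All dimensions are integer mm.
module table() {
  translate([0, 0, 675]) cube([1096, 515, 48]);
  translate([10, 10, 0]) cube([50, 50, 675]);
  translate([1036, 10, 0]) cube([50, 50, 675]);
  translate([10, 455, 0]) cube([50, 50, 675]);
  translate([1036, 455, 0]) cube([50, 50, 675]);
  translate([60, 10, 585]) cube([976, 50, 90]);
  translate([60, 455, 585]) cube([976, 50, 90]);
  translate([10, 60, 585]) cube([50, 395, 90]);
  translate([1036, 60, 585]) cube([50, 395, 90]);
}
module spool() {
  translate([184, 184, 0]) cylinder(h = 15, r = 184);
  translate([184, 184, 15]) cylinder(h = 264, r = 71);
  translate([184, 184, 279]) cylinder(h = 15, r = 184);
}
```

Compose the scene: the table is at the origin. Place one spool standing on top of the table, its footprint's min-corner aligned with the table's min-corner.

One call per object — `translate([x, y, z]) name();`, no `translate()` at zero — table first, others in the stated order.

table();
translate([0, 0, 723]) spool();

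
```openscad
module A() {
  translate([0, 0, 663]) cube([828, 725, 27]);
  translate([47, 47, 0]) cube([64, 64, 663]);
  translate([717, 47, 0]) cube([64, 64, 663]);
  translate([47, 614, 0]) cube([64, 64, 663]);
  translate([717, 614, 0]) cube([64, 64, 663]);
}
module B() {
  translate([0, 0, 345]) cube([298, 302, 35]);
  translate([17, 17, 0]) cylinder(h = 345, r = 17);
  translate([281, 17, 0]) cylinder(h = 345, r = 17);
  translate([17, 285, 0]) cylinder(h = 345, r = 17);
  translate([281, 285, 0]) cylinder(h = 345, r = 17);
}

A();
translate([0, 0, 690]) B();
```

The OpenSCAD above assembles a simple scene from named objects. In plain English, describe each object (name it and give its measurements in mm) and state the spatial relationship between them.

A is a table with a 828×725 mm rectangular top, 27 mm thick, top surface at z = 690 mm, supported by four 64×64 mm square legs, each inset 47 mm from the nearest pair of top edges, running from the floor.

B is a four-legged stool. The seat is 298×302 mm, 35 mm thick, top at z = 380 mm. It stands on four round legs, each 34 mm in diameter, from z = 0 to the seat underside, each leg's axis is inset half a diameter from the nearest pair of seat edges (so the leg's bounding box is flush with the corner).

The stool is on top of the table.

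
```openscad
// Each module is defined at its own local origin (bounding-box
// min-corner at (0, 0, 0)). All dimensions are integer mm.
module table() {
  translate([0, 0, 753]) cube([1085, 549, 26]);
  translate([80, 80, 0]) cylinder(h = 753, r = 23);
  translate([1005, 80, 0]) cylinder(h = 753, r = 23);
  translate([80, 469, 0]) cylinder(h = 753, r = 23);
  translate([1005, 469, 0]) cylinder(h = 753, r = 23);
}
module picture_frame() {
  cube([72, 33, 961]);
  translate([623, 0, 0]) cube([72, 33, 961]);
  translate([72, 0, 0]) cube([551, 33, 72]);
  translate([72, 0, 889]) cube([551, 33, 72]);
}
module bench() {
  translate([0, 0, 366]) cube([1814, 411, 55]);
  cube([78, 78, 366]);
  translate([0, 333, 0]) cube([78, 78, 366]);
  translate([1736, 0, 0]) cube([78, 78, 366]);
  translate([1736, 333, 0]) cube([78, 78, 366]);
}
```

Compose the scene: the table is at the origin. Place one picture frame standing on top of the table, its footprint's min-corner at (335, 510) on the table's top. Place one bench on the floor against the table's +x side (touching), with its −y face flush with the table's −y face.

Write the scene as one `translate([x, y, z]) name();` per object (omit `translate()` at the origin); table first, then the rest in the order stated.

table();
translate([335, 510, 779]) picture_frame();
translate([1085, 0, 0]) bench();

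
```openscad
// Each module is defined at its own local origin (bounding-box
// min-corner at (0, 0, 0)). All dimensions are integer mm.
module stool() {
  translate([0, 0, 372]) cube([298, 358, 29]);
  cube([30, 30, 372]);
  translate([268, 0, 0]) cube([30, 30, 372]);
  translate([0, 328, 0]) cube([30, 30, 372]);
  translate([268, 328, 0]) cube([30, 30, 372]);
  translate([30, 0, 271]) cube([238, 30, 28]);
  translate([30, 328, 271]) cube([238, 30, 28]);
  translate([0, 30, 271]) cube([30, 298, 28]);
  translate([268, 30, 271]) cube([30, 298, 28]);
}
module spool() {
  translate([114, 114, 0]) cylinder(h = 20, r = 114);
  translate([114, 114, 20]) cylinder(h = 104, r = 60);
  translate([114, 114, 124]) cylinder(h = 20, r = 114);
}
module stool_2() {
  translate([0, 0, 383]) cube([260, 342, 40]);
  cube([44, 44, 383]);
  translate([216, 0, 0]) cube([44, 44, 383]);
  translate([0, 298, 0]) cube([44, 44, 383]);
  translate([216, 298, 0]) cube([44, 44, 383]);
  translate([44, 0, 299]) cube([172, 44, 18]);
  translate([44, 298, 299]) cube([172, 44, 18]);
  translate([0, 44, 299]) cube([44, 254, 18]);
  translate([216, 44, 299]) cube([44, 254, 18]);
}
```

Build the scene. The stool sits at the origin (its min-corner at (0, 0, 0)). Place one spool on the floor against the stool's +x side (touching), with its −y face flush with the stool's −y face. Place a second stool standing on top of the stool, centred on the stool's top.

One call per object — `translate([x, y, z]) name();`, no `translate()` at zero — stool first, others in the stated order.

stool();
translate([298, 0, 0]) spool();
translate([19, 8, 401]) stool_2();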